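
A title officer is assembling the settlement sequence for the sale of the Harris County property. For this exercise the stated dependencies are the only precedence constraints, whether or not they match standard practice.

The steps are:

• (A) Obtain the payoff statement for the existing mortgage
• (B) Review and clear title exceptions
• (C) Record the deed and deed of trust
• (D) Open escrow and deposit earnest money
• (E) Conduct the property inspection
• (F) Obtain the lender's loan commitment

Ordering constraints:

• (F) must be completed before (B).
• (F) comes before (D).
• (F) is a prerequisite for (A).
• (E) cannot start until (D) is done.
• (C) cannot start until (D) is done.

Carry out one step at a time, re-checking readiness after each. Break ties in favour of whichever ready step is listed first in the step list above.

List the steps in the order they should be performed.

Only (F) has no prerequisites, so it is first.
Now (A), (B) and (D) have their prerequisites met. (A) is listed earlier, so (A) next.
Ready: (B) and (D). (B) is listed earlier → (B).
(D) needed (F), now all done → (D).
Now (C) and (E) have their prerequisites met. (C) is listed earlier, so (C) next.
(E) needed (D), now all done → (E).

(F), (A), (B), (D), (C), (E)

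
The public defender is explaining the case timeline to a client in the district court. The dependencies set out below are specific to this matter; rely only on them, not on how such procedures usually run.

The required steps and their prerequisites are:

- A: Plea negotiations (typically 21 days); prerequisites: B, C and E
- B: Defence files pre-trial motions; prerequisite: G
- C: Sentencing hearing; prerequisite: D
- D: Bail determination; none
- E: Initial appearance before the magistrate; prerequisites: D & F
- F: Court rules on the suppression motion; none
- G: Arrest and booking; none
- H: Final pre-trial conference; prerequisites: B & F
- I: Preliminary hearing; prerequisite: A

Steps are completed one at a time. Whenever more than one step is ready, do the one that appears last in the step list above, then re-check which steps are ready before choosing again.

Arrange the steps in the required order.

G, F, D, E, C, B, H, A, I

Nothing is required for G, F and D. G is listed later → G first.
Ready: F, D and B. F is listed later → F.
Now D and B have their prerequisites met. D is listed later, so D next.
E and C now also ready, so the ready set is {E, C, B}; E is listed later → E.
C and B are both available; C is listed later → C.
B needed G, now all done → B.
Now H and A have their prerequisites met. H is listed later, so H next.
A needed E, C and B, now all done → A.
I is the only step now ready → I.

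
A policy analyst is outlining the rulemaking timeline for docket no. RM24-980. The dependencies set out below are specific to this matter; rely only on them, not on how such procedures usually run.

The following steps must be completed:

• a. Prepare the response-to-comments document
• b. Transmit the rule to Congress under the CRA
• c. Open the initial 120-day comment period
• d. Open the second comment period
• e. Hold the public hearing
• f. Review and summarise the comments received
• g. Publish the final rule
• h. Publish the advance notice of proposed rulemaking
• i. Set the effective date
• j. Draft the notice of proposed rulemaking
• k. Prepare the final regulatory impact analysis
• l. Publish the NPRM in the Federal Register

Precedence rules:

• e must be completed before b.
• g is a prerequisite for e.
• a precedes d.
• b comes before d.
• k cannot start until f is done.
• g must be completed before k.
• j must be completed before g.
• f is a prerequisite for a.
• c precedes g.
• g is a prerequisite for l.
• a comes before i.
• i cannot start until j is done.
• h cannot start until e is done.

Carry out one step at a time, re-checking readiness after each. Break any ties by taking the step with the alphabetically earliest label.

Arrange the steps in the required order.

c, f, a, j, g, e, b, d, h, i, k, l

Nothing is required for c, f and j. c has the earlier label → c first.
f and j are both available; f has the earlier label → f.
a now also ready, so the ready set is {a, j}; a has the earlier label → a.
That leaves j as the only ready step → j.
Now g and i have their prerequisites met. g has the earlier label, so g next.
e, k and l now also ready, so the ready set is {e, i, k, l}; e has the earlier label → e.
b, h, i, k and l are all available; b has the earlier label → b.
d, h, i, k and l are all available; d has the earlier label → d.
Now h, i, k and l have their prerequisites met. h has the earlier label, so h next.
i, k and l are all available; i has the earlier label → i.
k and l are both available; k has the earlier label → k.
l is the only step now ready → l.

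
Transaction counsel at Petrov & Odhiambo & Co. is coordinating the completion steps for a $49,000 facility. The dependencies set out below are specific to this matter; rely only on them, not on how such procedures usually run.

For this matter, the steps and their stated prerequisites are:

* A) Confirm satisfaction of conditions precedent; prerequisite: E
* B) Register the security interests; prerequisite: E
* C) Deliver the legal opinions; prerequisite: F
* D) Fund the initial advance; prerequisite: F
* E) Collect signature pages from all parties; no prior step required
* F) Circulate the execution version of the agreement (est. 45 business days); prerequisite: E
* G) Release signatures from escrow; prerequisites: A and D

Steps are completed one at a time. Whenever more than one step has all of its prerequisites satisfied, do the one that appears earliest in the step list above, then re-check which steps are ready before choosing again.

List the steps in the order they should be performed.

E A B F C D G

E has no prerequisites → E first.
A, B and F are all available; A is listed earlier → A.
B and F are both available; B is listed earlier → B.
That leaves F as the only ready step → F.
Ready: C and D. C is listed earlier → C.
That leaves D as the only ready step → D.
G needed A and D, now all done → G.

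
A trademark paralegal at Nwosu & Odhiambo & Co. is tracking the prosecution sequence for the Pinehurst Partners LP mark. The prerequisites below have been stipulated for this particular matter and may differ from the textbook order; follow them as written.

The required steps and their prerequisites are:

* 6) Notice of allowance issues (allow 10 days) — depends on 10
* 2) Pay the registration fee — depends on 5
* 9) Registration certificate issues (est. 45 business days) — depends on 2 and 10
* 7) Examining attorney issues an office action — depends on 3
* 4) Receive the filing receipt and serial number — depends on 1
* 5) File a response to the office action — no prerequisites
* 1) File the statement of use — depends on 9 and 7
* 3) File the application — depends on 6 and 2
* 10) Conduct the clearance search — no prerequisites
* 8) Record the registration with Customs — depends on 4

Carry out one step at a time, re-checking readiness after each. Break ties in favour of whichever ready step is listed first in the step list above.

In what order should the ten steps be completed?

5, 2, 10, 6, 9, 3, 7, 1, 4, 8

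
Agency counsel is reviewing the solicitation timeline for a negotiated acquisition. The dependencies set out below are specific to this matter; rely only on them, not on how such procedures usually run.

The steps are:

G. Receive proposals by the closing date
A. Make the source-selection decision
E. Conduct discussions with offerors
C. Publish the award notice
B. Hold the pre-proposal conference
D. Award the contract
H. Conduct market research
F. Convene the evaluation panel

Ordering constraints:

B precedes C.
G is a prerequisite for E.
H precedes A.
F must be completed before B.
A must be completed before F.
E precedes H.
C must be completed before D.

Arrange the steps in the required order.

G has no prerequisites → G first.
E needed G, now all done → E.
H needed E, now all done → H.
A is the only step now ready → A.
Next only F has its prerequisites met → F.
B needed F, now all done → B.
C is the only step now ready → C.
That leaves D as the only ready step → D.

G, E, H, A, F, B, C, D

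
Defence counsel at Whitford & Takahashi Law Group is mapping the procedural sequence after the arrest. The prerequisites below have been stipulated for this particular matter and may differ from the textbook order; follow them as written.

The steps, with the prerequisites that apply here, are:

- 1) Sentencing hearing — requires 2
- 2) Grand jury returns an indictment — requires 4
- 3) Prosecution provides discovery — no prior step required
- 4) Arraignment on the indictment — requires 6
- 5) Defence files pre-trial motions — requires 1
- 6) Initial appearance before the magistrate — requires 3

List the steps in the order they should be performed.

3, 6, 4, 2, 1, 5

Only 3 has no prerequisites, so it is first.
Next only 6 has its prerequisites met → 6.
4 is the only step now ready → 4.
2 is the only step now ready → 2.
Next only 1 has its prerequisites met → 1.
Next only 5 has its prerequisites met → 5.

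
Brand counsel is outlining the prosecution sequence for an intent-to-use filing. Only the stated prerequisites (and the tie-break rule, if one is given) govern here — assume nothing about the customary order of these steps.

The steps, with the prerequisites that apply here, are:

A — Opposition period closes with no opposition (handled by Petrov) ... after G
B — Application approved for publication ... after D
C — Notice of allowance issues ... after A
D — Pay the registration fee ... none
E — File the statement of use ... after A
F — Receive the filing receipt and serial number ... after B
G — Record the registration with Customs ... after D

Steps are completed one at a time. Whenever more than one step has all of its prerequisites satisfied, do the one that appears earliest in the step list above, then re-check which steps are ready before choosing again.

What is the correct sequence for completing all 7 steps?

Only D has no prerequisites, so it is first.
Ready: B and G. B is listed earlier → B.
Now F and G have their prerequisites met. F is listed earlier, so F next.
G needed D, now all done → G.
Next only A has its prerequisites met → A.
C and E are both available; C is listed earlier → C.
E needed A, now all done → E.

D, B, F, G, A, C, E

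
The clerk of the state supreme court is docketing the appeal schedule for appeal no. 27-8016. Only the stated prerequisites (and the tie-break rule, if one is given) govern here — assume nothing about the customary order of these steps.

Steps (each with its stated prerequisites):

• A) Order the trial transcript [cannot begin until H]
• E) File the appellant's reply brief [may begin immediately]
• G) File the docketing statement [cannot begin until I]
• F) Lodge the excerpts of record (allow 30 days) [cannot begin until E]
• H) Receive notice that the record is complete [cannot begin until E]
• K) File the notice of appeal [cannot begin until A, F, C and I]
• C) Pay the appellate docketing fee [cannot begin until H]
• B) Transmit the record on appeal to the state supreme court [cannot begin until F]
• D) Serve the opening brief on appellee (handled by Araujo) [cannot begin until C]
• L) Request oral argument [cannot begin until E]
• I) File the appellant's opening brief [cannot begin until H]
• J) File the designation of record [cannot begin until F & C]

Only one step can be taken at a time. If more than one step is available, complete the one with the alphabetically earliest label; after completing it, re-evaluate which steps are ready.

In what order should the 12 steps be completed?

E F B H A C D I G J K L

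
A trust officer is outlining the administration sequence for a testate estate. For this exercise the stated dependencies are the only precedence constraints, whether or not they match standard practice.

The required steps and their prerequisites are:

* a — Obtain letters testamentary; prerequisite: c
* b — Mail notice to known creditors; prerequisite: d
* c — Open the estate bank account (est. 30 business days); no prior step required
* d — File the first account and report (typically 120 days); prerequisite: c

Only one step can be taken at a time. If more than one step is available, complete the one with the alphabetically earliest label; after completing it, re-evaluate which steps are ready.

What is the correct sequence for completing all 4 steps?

c → a → d → b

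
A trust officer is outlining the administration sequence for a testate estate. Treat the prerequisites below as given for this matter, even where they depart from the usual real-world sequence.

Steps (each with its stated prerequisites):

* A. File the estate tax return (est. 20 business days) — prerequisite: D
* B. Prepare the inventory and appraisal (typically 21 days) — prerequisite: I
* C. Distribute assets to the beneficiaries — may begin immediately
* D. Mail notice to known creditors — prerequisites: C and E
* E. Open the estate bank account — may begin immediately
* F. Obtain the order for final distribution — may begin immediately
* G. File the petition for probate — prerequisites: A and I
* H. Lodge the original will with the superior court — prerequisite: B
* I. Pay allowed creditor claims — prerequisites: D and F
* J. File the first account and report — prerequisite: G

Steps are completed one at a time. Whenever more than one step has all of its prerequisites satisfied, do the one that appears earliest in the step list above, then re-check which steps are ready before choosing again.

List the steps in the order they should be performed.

Nothing is required for C, E and F. C is listed earlier → C first.
Now E and F have their prerequisites met. E is listed earlier, so E next.
Ready: D and F. D is listed earlier → D.
Ready: A and F. A is listed earlier → A.
F is the only step now ready → F.
I needed D and F, now all done → I.
Now B and G have their prerequisites met. B is listed earlier, so B next.
G and H are both available; G is listed earlier → G.
Ready: H and J. H is listed earlier → H.
Next only J has its prerequisites met → J.

C E D A F I B G H J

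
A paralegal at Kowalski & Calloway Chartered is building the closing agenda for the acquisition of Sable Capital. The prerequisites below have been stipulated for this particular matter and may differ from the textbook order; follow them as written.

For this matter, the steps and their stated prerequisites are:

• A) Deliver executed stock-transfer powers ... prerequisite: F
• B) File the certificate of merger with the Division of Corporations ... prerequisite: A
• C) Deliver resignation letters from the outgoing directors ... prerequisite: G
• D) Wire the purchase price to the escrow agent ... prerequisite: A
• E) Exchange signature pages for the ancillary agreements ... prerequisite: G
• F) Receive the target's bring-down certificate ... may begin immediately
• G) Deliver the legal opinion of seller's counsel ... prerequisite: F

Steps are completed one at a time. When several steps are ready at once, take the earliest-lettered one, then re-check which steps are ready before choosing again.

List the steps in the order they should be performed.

F, A, B, D, G, C, E

Only F has no prerequisites, so it is first.
Now A and G have their prerequisites met. A has the earlier label, so A next.
B and D now also ready, so the ready set is {B, D, G}; B has the earlier label → B.
D and G are both available; D has the earlier label → D.
G needed F, now all done → G.
C and E are both available; C has the earlier label → C.
E is the only step now ready → E.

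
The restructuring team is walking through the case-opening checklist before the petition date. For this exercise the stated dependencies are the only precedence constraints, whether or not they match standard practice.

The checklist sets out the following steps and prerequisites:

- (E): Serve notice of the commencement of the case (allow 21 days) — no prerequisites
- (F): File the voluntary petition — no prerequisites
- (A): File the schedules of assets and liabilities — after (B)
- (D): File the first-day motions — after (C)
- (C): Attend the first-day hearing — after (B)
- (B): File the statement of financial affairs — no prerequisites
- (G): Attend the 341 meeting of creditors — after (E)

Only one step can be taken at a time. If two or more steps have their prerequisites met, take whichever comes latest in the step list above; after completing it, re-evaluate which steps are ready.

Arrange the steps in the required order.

Nothing is required for (B), (F) and (E). (B) is listed later → (B) first.
(C) and (A) now also ready, so the ready set is {(C), (A), (F), (E)}; (C) is listed later → (C).
(D) now also ready, so the ready set is {(D), (A), (F), (E)}; (D) is listed later → (D).
Now (A), (F) and (E) have their prerequisites met. (A) is listed later, so (A) next.
Now (F) and (E) have their prerequisites met. (F) is listed later, so (F) next.
That leaves (E) as the only ready step → (E).
(G) is the only step now ready → (G).

(B), (C), (D), (A), (F), (E), (G)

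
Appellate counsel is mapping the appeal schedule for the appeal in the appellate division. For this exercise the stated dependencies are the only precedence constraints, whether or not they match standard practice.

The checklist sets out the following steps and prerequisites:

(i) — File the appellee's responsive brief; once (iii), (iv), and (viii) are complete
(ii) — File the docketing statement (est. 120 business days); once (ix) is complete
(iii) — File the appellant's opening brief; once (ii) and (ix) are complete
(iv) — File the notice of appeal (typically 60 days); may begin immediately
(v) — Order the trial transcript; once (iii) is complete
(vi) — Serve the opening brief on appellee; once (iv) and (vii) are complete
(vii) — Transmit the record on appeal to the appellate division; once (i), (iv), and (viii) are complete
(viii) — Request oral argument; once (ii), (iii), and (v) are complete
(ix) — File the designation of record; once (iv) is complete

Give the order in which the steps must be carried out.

Only (iv) has no prerequisites, so it is first.
(ix) is the only step now ready → (ix).
(ii) needed (ix), now all done → (ii).
(iii) is the only step now ready → (iii).
Next only (v) has its prerequisites met → (v).
(viii) needed (ii), (iii) and (v), now all done → (viii).
(i) needed (iii), (iv) and (viii), now all done → (i).
That leaves (vii) as the only ready step → (vii).
(vi) needed (iv) and (vii), now all done → (vi).

(iv) (ix) (ii) (iii) (v) (viii) (i) (vii) (vi)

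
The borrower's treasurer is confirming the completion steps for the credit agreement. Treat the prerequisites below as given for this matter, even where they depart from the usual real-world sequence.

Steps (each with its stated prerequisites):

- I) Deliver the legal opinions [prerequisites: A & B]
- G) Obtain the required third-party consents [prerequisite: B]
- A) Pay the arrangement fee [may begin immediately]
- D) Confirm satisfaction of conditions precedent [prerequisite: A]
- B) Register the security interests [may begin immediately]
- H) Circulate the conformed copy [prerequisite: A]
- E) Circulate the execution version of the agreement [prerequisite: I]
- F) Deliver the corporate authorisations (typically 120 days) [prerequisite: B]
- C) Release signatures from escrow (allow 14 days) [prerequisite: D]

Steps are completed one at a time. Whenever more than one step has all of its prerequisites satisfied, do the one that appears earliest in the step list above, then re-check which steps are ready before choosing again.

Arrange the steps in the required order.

A, D, B, I, G, H, E, F, C

Nothing is required for A and B. A is listed earlier → A first.
Now D, B and H have their prerequisites met. D is listed earlier, so D next.
C now also ready, so the ready set is {B, H, C}; B is listed earlier → B.
I, G and F now also ready, so the ready set is {I, G, H, F, C}; I is listed earlier → I.
Ready: G, H, E, F and C. G is listed earlier → G.
H, E, F and C are all available; H is listed earlier → H.
E, F and C are all available; E is listed earlier → E.
F and C are both available; F is listed earlier → F.
C is the only step now ready → C.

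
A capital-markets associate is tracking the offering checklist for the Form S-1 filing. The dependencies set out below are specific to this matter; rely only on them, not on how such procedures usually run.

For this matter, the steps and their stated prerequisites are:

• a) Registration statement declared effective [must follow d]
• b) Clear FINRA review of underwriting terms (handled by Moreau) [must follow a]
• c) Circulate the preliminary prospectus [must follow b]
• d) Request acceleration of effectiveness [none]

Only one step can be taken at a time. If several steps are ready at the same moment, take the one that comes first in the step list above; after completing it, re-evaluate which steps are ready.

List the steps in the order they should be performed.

d is the only step with nothing outstanding, so it goes first.
a is the only step now ready → a.
That leaves b as the only ready step → b.
c needed b, now all done → c.

d, a, b, c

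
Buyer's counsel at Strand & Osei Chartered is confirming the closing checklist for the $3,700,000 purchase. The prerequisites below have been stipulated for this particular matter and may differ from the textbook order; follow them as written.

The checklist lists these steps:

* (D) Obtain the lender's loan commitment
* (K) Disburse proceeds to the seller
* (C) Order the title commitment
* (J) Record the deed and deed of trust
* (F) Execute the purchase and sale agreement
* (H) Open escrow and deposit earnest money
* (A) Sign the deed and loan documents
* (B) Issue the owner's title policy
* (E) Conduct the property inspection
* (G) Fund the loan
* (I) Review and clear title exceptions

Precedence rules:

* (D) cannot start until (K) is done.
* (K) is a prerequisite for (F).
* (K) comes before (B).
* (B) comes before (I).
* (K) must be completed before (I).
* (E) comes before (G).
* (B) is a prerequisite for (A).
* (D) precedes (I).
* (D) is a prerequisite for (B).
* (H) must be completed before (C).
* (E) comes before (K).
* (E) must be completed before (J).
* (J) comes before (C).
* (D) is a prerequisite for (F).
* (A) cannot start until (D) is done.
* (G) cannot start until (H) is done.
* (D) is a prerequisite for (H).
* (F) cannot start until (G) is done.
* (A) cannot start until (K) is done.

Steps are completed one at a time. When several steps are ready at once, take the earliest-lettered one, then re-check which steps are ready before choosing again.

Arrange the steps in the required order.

(E) has no prerequisites → (E) first.
(J) and (K) are both available; (J) has the earlier label → (J).
That leaves (K) as the only ready step → (K).
(D) is the only step now ready → (D).
Ready: (B) and (H). (B) has the earlier label → (B).
Now (A), (H) and (I) have their prerequisites met. (A) has the earlier label, so (A) next.
Ready: (H) and (I). (H) has the earlier label → (H).
(C) and (G) now also ready, so the ready set is {(C), (G), (I)}; (C) has the earlier label → (C).
Ready: (G) and (I). (G) has the earlier label → (G).
Ready: (F) and (I). (F) has the earlier label → (F).
(I) is the only step now ready → (I).

(E), (J), (K), (D), (B), (A), (H), (C), (G), (F), (I)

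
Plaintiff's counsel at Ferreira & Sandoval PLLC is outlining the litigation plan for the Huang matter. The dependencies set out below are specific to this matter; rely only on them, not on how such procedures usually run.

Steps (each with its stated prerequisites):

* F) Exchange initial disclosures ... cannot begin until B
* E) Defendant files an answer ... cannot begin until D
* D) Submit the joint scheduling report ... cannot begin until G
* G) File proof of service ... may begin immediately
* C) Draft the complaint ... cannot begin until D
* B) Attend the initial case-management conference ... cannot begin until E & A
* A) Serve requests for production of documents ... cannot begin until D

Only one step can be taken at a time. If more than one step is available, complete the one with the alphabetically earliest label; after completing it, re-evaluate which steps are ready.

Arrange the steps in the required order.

Only G has no prerequisites, so it is first.
D needed G, now all done → D.
Ready: A, C and E. A has the earlier label → A.
Now C and E have their prerequisites met. C has the earlier label, so C next.
Next only E has its prerequisites met → E.
B needed A and E, now all done → B.
Next only F has its prerequisites met → F.

G, D, A, C, E, B, F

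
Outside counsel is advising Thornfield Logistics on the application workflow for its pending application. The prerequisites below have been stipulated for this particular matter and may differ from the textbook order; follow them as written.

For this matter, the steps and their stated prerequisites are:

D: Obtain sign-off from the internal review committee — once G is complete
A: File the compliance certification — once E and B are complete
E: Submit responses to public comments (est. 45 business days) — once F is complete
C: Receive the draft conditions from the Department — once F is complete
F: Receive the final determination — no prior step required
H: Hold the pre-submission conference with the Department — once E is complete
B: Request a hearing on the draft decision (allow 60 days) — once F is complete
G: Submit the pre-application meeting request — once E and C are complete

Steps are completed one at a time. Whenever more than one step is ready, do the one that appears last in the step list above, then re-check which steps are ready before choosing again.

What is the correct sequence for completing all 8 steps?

F has no prerequisites → F first.
Ready: B, C and E. B is listed later → B.
Ready: C and E. C is listed later → C.
E needed F, now all done → E.
Now G, H and A have their prerequisites met. G is listed later, so G next.
Ready: H, A and D. H is listed later → H.
Ready: A and D. A is listed later → A.
Next only D has its prerequisites met → D.

F, B, C, E, G, H, A, D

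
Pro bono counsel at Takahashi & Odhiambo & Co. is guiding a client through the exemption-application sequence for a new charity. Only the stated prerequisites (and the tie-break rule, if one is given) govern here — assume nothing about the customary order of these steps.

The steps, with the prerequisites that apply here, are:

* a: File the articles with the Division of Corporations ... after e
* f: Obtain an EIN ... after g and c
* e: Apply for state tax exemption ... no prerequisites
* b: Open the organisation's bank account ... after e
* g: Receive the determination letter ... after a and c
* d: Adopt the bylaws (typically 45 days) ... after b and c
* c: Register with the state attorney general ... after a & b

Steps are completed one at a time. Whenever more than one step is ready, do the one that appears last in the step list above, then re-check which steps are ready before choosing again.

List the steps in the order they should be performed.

Only e has no prerequisites, so it is first.
Ready: b and a. b is listed later → b.
Next only a has its prerequisites met → a.
c needed b and a, now all done → c.
Ready: d and g. d is listed later → d.
Next only g has its prerequisites met → g.
f needed c and g, now all done → f.

e, b, a, c, d, g, f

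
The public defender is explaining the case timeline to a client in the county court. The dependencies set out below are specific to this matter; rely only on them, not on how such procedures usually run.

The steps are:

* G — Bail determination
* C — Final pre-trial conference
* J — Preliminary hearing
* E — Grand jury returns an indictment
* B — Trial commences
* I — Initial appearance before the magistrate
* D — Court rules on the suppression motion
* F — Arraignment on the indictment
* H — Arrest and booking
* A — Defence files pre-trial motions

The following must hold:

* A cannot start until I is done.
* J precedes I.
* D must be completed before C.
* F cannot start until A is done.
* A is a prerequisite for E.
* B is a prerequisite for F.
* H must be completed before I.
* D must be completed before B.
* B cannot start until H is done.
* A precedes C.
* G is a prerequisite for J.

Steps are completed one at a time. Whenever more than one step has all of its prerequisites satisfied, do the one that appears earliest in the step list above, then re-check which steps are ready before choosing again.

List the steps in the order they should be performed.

G → J → D → H → B → I → A → C → E → F

G, D and H have no prerequisites; G is listed earlier, so G is first.
J now also ready, so the ready set is {J, D, H}; J is listed earlier → J.
D and H are both available; D is listed earlier → D.
H is the only step now ready → H.
B and I are both available; B is listed earlier → B.
Next only I has its prerequisites met → I.
That leaves A as the only ready step → A.
C, E and F are all available; C is listed earlier → C.
Ready: E and F. E is listed earlier → E.
F needed B and A, now all done → F.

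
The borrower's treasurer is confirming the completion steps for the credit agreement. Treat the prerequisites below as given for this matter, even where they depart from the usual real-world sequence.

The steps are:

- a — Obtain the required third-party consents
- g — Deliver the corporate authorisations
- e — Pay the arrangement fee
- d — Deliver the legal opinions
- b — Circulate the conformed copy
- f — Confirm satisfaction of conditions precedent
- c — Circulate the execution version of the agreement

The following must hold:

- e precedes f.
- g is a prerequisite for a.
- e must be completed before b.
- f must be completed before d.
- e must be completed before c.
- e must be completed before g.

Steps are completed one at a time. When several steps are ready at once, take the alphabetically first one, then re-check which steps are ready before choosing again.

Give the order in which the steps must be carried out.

e b c f d g a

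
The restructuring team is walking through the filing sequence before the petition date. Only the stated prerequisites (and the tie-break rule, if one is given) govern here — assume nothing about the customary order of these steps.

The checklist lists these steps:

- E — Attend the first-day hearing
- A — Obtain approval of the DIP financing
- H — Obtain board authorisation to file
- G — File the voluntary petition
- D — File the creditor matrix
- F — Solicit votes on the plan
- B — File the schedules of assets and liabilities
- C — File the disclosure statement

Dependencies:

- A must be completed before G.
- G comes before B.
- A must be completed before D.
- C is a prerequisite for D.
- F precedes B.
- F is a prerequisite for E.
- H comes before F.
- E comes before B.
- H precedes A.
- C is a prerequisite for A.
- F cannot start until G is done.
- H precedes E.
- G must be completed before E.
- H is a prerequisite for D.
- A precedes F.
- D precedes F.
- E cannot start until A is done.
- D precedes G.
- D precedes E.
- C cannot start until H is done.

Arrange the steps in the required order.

H C A D G F E B

Only H has no prerequisites, so it is first.
C needed H, now all done → C.
A needed H and C, now all done → A.
D needed A, H and C, now all done → D.
G needed A and D, now all done → G.
Next only F has its prerequisites met → F.
E is the only step now ready → E.
B is the only step now ready → B.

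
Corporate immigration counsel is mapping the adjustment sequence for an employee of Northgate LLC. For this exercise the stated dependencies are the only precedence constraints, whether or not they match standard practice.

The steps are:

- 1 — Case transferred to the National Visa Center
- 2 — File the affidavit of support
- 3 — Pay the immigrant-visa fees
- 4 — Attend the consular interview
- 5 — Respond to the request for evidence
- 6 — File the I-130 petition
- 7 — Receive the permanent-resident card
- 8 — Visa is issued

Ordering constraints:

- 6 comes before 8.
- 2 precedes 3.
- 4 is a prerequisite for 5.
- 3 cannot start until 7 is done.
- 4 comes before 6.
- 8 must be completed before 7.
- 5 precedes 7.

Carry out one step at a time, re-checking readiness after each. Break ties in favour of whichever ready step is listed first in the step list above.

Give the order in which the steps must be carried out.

1, 2, 4, 5, 6, 8, 7, 3

1, 2 and 4 have no prerequisites; 1 is listed earlier, so 1 is first.
2 and 4 are both available; 2 is listed earlier → 2.
4 is the only step now ready → 4.
5 and 6 are both available; 5 is listed earlier → 5.
Next only 6 has its prerequisites met → 6.
8 needed 6, now all done → 8.
7 needed 5 and 8, now all done → 7.
3 needed 2 and 7, now all done → 3.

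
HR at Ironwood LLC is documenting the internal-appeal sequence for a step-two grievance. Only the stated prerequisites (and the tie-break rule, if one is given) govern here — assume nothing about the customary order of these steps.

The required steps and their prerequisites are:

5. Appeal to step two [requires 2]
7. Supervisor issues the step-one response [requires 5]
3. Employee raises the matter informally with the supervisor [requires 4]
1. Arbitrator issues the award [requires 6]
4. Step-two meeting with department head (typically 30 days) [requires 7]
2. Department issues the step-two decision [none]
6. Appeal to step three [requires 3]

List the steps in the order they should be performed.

Only 2 has no prerequisites, so it is first.
5 needed 2, now all done → 5.
That leaves 7 as the only ready step → 7.
4 needed 7, now all done → 4.
3 needed 4, now all done → 3.
6 needed 3, now all done → 6.
1 needed 6, now all done → 1.

2 → 5 → 7 → 4 → 3 → 6 → 1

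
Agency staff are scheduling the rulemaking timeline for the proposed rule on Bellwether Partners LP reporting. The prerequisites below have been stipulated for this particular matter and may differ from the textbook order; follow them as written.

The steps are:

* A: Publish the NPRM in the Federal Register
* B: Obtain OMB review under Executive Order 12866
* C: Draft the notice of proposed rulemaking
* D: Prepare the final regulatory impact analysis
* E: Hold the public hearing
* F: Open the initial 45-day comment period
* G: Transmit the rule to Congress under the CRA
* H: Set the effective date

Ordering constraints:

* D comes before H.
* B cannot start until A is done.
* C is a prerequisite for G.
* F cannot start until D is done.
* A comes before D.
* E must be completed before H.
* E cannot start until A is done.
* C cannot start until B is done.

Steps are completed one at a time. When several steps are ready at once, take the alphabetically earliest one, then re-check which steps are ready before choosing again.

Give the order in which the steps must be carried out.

A B C D E F G H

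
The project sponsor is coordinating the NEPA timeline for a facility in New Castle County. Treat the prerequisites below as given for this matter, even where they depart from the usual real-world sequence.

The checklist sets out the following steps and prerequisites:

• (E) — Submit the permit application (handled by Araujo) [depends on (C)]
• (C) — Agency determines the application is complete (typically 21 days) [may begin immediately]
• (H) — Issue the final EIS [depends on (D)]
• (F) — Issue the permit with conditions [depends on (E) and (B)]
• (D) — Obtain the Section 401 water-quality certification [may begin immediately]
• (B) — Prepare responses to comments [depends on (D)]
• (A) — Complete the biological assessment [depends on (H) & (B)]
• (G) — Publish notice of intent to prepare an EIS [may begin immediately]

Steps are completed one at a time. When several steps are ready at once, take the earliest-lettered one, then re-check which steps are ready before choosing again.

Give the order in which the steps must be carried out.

(C) → (D) → (B) → (E) → (F) → (G) → (H) → (A)

Nothing is required for (C), (D) and (G). (C) has the earlier label → (C) first.
(E) now also ready, so the ready set is {(D), (E), (G)}; (D) has the earlier label → (D).
Ready: (B), (E), (G) and (H). (B) has the earlier label → (B).
(E), (G) and (H) are all available; (E) has the earlier label → (E).
(F) now also ready, so the ready set is {(F), (G), (H)}; (F) has the earlier label → (F).
Now (G) and (H) have their prerequisites met. (G) has the earlier label, so (G) next.
Next only (H) has its prerequisites met → (H).
Next only (A) has its prerequisites met → (A).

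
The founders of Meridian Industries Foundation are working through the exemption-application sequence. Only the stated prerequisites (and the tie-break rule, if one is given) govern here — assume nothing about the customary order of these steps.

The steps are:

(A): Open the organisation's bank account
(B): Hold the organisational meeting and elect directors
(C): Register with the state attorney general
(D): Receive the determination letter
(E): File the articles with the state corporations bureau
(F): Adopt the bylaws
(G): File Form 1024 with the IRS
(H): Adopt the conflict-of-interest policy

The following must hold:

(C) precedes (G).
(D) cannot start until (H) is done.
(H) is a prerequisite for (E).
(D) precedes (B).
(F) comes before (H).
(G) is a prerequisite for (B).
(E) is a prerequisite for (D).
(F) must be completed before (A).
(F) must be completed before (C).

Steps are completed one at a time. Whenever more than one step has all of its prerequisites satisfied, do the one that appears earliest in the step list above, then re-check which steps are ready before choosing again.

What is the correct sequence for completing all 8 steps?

(F) is the only step with nothing outstanding, so it goes first.
Now (A), (C) and (H) have their prerequisites met. (A) is listed earlier, so (A) next.
Ready: (C) and (H). (C) is listed earlier → (C).
(G) and (H) are both available; (G) is listed earlier → (G).
(H) needed (F), now all done → (H).
(E) needed (H), now all done → (E).
(D) needed (E) and (H), now all done → (D).
Next only (B) has its prerequisites met → (B).

(F) (A) (C) (G) (H) (E) (D) (B)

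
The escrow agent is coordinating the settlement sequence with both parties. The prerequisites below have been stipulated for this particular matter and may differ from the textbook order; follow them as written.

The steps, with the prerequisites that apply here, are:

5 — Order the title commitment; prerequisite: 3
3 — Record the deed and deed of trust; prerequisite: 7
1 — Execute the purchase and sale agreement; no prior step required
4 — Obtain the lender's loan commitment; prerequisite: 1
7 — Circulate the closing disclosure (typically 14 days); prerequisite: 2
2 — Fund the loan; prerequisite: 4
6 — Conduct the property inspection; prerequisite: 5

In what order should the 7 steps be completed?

1 is the only step with nothing outstanding, so it goes first.
4 is the only step now ready → 4.
2 needed 4, now all done → 2.
7 is the only step now ready → 7.
3 needed 7, now all done → 3.
5 is the only step now ready → 5.
6 needed 5, now all done → 6.

1, 4, 2, 7, 3, 5, 6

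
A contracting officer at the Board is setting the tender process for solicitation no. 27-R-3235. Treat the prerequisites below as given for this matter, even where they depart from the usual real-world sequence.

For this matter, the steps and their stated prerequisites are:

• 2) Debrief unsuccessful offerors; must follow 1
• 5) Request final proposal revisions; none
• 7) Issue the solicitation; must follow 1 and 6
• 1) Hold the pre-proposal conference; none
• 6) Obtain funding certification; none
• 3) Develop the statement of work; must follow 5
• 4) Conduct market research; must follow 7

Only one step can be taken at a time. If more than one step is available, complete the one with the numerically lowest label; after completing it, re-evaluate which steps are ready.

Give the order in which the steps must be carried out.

1 2 5 3 6 7 4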